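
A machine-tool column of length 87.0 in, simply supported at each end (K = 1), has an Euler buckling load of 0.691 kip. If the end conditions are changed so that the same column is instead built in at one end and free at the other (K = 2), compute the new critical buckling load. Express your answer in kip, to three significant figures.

P_cr ∝ 1/K², so P_cr,new = P_cr,old × (K_old/K_new)² = 0.691 × (1/2)²
= 0.691 × 0.2500 = 0.173 kip

P_cr ≈ 0.173 kip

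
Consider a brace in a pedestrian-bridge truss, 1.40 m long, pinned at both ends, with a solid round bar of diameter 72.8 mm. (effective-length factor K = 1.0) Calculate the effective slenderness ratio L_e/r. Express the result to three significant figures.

λ ≈ 76.9

For a solid circle r = d/4 = 72.8/4 = 18.20 mm
L_e = K·L = 1 × 1.40 m = 1.400 m = 1400.0 mm
λ = L_e / r_min = 1400.0 / 18.20 = 76.9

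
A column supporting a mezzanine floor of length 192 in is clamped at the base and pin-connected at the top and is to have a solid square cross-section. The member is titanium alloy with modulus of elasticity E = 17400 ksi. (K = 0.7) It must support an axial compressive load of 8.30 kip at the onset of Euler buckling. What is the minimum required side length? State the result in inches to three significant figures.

a ≈ 1.80 in

L_e = K·L = 0.7 × 192 = 134.4 in
Required I = P_cr·L_e²/(π²E) = 8.300×10^3 × 134.4² / (π² × 1.74×10^7) = 0.8730 in⁴
Solid square: I = a⁴/12  ⇒  a = (12I)^(1/4) = (12×0.8730)^(1/4) = 1.80 in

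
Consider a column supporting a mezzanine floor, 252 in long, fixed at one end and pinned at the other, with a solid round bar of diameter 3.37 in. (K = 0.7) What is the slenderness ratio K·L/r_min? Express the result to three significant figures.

I = πd⁴/64 = π×3.37⁴/64 = 6.331 in⁴
A = 8.920 in²;  r_min = √(I/A) = √(6.331/8.920) = 0.8425 in
L_e = K·L = 0.7 × 252 = 176.4 in
λ = L_e / r_min = 176.40 / 0.8425 = 209

λ ≈ 209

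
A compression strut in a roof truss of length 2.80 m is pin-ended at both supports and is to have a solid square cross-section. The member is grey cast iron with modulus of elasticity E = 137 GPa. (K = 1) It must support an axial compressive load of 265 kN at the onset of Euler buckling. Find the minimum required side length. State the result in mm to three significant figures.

a ≈ 65.5 mm

L_e = K·L = 1 × 2.80 = 2.800 m
Required I = P_cr·L_e²/(π²E) = 2.650×10^5 × 2.800² / (π² × 1.37×10^11) = 1.537×10^-6 m⁴
I_req = 1.537×10^6 mm⁴
Solid square: I = a⁴/12  ⇒  a = (12I)^(1/4) = (12×1.537×10^6)^(1/4) = 65.5 mm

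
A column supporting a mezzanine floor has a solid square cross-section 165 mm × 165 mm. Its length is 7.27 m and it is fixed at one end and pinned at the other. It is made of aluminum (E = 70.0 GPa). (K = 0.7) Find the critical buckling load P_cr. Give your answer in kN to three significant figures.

P_cr ≈ 1650 kN

I = a⁴/12 = 165⁴/12 = 6.177×10^7 mm⁴
I = 6.177×10^7 mm⁴ = 6.177×10^-5 m⁴
Effective length L_e = K·L = 0.7 × 7.27 = 5.089 m
P_cr = π²EI / L_e² = π² × 70.0×10⁹ × 6.177×10^-5 / 5.089² = 1.648×10^6 N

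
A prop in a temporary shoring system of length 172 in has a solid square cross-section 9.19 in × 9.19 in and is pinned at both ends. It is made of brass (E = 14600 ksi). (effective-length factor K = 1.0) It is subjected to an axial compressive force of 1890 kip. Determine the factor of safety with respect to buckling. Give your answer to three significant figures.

I = a⁴/12 = 9.19⁴/12 = 594.4 in⁴
Effective length L_e = K·L = 1 × 172 = 172.0 in
P_cr = π²EI / L_e² = π² × 14600×10³ × 594.4 / 172.0² = 2.895×10^6 lb
Factor of safety n = P_cr / P = 2895.2 / 1890 = 1.53

n ≈ 1.53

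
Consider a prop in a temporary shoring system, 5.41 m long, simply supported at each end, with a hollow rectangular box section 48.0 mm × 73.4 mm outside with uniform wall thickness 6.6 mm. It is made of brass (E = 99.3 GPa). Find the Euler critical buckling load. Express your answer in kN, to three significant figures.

Inner dimensions: h_i = 73.4 − 2×6.6 = 60.20 mm, b_i = 48.0 − 2×6.6 = 34.80 mm
Weak-axis I_min = (h_o·b_o³ − h_i·b_i³)/12 with b_o = 48.0, b_i = 34.80 mm (shorter outer/inner sides).
I_min = (73.4×48.0³ − 60.20×34.80³)/12 = 4.650×10^5 mm⁴
I = 4.650×10^5 mm⁴ = 4.650×10^-7 m⁴
Effective length L_e = K·L = 1 × 5.41 = 5.410 m
P_cr = π²EI / L_e² = π² × 99.3×10⁹ × 4.650×10^-7 / 5.410² = 1.557×10^4 N

P_cr ≈ 15.6 kN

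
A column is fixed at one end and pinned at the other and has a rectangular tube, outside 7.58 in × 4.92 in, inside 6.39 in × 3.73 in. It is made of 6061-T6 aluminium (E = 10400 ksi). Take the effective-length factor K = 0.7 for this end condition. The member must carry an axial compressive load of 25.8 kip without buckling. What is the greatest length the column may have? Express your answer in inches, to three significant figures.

L_max ≈ 622 in

Weak-axis I_min = (h_o·b_o³ − h_i·b_i³)/12 with b_o = 4.92, b_i = 3.730 in (shorter outer/inner sides).
I_min = (7.58×4.92³ − 6.390×3.730³)/12 = 47.59 in⁴
At the buckling limit P_cr = P = 2.580×10^4 lb
From P_cr = π²EI/(K·L)²:  L = (1/K)·√(π²EI/P_cr) = (1/0.7)·√(π²×1.04×10^7×47.59/2.580×10^4)
L = 622 in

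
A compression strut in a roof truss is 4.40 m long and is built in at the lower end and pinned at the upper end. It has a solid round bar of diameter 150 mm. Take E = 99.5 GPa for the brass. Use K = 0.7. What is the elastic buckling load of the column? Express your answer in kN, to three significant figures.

I = πd⁴/64 = π×150⁴/64 = 2.485×10^7 mm⁴
I = 2.485×10^7 mm⁴ = 2.485×10^-5 m⁴
Effective length L_e = K·L = 0.7 × 4.40 = 3.080 m
P_cr = π²EI / L_e² = π² × 99.5×10⁹ × 2.485×10^-5 / 3.080² = 2.573×10^6 N

P_cr ≈ 2570 kN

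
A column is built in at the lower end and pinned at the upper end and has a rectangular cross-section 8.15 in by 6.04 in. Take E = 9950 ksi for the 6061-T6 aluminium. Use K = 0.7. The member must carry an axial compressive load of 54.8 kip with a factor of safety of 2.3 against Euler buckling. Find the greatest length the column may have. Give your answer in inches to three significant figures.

L_max ≈ 488 in

Buckling occurs about the weak axis: I_min = h·b³/12 with b = 6.04 in (the shorter side).
I_min = 8.15×6.04³/12 = 149.7 in⁴
Required critical load P_cr = n·P = 2.3 × 54.8 = 126.0 kip = 1.260×10^5 lb
From P_cr = π²EI/(K·L)²:  L = (1/K)·√(π²EI/P_cr) = (1/0.7)·√(π²×9.95×10^6×149.7/1.260×10^5)
L = 488 in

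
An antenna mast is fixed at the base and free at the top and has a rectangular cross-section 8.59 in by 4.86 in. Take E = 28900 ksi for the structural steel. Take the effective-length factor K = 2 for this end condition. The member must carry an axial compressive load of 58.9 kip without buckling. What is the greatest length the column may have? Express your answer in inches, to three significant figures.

Buckling occurs about the weak axis: I_min = h·b³/12 with b = 4.86 in (the shorter side).
I_min = 8.59×4.86³/12 = 82.17 in⁴
At the buckling limit P_cr = P = 5.890×10^4 lb
From P_cr = π²EI/(K·L)²:  L = (1/K)·√(π²EI/P_cr) = (1/2)·√(π²×2.89×10^7×82.17/5.890×10^4)
L = 315 in

L_max ≈ 315 in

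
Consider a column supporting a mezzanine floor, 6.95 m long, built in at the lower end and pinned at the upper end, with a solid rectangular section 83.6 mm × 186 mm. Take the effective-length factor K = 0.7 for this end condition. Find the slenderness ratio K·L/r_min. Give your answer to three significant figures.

λ ≈ 202

For a rectangle r_min = b/√12 = 83.6/√12 = 24.13 mm
L_e = K·L = 0.7 × 6.95 m = 4.865 m = 4865.0 mm
λ = L_e / r_min = 4865.0 / 24.13 = 202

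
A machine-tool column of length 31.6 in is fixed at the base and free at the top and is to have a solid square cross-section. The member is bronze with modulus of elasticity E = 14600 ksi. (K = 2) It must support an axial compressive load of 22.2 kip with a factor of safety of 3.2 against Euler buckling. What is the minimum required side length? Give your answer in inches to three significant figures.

a ≈ 2.20 in

Required P_cr = n·P = 3.2 × 22.2 = 71.04 kip
L_e = K·L = 2 × 31.6 = 63.20 in
Required I = P_cr·L_e²/(π²E) = 7.104×10^4 × 63.20² / (π² × 1.46×10^7) = 1.969 in⁴
Solid square: I = a⁴/12  ⇒  a = (12I)^(1/4) = (12×1.969)^(1/4) = 2.20 in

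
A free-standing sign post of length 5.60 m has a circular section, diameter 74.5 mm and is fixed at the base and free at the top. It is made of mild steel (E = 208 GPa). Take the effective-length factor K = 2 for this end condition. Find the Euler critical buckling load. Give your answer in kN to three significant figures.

I = πd⁴/64 = π×74.5⁴/64 = 1.512×10^6 mm⁴
I = 1.512×10^6 mm⁴ = 1.512×10^-6 m⁴
Effective length L_e = K·L = 2 × 5.60 = 11.20 m
P_cr = π²EI / L_e² = π² × 208×10⁹ × 1.512×10^-6 / 11.20² = 2.475×10^4 N

P_cr ≈ 24.7 kN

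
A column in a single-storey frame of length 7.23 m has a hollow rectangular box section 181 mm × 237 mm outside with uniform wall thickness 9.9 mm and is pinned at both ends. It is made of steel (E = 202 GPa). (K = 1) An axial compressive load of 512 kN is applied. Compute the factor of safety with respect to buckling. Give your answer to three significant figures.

n ≈ 3.08

Inner dimensions: h_i = 237 − 2×9.9 = 217.2 mm, b_i = 181 − 2×9.9 = 161.2 mm
Weak-axis I_min = (h_o·b_o³ − h_i·b_i³)/12 with b_o = 181, b_i = 161.2 mm (shorter outer/inner sides).
I_min = (237×181³ − 217.2×161.2³)/12 = 4.129×10^7 mm⁴
I = 4.129×10^7 mm⁴ = 4.129×10^-5 m⁴
Effective length L_e = K·L = 1 × 7.23 = 7.230 m
P_cr = π²EI / L_e² = π² × 202×10⁹ × 4.129×10^-5 / 7.230² = 1.575×10^6 N
Factor of safety n = P_cr / P = 1574.9 / 512 = 3.08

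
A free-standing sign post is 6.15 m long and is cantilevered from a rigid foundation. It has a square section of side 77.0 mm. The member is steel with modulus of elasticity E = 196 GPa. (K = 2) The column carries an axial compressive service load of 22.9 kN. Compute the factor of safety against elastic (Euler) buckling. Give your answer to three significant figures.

I = a⁴/12 = 77.0⁴/12 = 2.929×10^6 mm⁴
I = 2.929×10^6 mm⁴ = 2.929×10^-6 m⁴
Effective length L_e = K·L = 2 × 6.15 = 12.30 m
P_cr = π²EI / L_e² = π² × 196×10⁹ × 2.929×10^-6 / 12.30² = 3.746×10^4 N
Factor of safety n = P_cr / P = 37.457 / 22.9 = 1.64

n ≈ 1.64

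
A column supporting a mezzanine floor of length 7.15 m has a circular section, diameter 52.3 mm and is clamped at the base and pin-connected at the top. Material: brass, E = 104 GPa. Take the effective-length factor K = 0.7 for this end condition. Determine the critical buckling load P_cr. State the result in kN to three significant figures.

P_cr ≈ 15.0 kN

I = πd⁴/64 = π×52.3⁴/64 = 3.673×10^5 mm⁴
I = 3.673×10^5 mm⁴ = 3.673×10^-7 m⁴
Effective length L_e = K·L = 0.7 × 7.15 = 5.005 m
P_cr = π²EI / L_e² = π² × 104×10⁹ × 3.673×10^-7 / 5.005² = 1.505×10^4 N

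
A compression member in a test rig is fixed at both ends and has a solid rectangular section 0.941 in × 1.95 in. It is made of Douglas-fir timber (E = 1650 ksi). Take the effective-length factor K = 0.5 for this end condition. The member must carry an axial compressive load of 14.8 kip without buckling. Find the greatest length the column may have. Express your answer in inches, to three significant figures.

Buckling occurs about the weak axis: I_min = h·b³/12 with b = 0.941 in (the shorter side).
I_min = 1.95×0.941³/12 = 0.1354 in⁴
At the buckling limit P_cr = P = 1.480×10^4 lb
From P_cr = π²EI/(K·L)²:  L = (1/K)·√(π²EI/P_cr) = (1/0.5)·√(π²×1.65×10^6×0.1354/1.480×10^4)
L = 24.4 in

L_max ≈ 24.4 in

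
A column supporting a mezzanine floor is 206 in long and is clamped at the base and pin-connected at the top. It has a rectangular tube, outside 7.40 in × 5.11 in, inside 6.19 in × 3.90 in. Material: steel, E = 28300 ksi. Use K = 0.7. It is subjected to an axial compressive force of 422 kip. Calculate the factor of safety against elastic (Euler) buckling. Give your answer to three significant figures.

Weak-axis I_min = (h_o·b_o³ − h_i·b_i³)/12 with b_o = 5.11, b_i = 3.900 in (shorter outer/inner sides).
I_min = (7.40×5.11³ − 6.190×3.900³)/12 = 51.68 in⁴
Effective length L_e = K·L = 0.7 × 206 = 144.2 in
P_cr = π²EI / L_e² = π² × 28300×10³ × 51.68 / 144.2² = 6.943×10^5 lb
Factor of safety n = P_cr / P = 694.26 / 422 = 1.65

n ≈ 1.65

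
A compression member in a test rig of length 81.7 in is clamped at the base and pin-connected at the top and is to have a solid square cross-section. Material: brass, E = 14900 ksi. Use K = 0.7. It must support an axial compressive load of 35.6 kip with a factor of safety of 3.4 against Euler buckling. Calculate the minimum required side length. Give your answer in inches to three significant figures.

a ≈ 2.38 in

Required P_cr = n·P = 3.4 × 35.6 = 121.0 kip
L_e = K·L = 0.7 × 81.7 = 57.19 in
Required I = P_cr·L_e²/(π²E) = 1.210×10^5 × 57.19² / (π² × 1.49×10^7) = 2.692 in⁴
Solid square: I = a⁴/12  ⇒  a = (12I)^(1/4) = (12×2.692)^(1/4) = 2.38 in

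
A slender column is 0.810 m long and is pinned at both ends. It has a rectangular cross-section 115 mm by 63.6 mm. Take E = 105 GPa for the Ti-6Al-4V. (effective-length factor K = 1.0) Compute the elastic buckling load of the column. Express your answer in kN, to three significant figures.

P_cr ≈ 3890 kN

Buckling occurs about the weak axis: I_min = h·b³/12 with b = 63.6 mm (the shorter side).
I_min = 115×63.6³/12 = 2.465×10^6 mm⁴
I = 2.465×10^6 mm⁴ = 2.465×10^-6 m⁴
Effective length L_e = K·L = 1 × 0.810 = 0.8100 m
P_cr = π²EI / L_e² = π² × 105×10⁹ × 2.465×10^-6 / 0.8100² = 3.894×10^6 N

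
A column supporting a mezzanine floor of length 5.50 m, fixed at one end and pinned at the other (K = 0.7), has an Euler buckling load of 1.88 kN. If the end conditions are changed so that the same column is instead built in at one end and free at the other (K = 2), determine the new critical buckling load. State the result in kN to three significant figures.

P_cr ≈ 0.230 kN

P_cr ∝ 1/K², so P_cr,new = P_cr,old × (K_old/K_new)² = 1.88 × (0.7/2)²
= 1.88 × 0.1225 = 0.230 kN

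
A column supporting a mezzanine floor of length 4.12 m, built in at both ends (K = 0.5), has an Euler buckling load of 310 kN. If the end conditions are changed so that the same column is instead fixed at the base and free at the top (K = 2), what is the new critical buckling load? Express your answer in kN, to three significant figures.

P_cr ∝ 1/K², so P_cr,new = P_cr,old × (K_old/K_new)² = 310 × (0.5/2)²
= 310 × 0.06250 = 19.4 kN

P_cr ≈ 19.4 kN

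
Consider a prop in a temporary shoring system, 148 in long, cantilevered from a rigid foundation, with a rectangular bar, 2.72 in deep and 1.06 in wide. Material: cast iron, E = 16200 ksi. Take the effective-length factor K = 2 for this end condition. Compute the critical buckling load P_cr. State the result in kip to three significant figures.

Buckling occurs about the weak axis: I_min = h·b³/12 with b = 1.06 in (the shorter side).
I_min = 2.72×1.06³/12 = 0.2700 in⁴
Effective length L_e = K·L = 2 × 148 = 296.0 in
P_cr = π²EI / L_e² = π² × 16200×10³ × 0.2700 / 296.0² = 492.6 lb

P_cr ≈ 0.493 kip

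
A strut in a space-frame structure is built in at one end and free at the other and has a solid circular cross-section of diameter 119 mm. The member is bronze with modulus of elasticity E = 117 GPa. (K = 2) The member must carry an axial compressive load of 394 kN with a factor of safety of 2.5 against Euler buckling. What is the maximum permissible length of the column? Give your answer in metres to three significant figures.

I = πd⁴/64 = π×119⁴/64 = 9.844×10^6 mm⁴
I = 9.844×10^-6 m⁴
Required critical load P_cr = n·P = 2.5 × 394 = 985.0 kN = 9.850×10^5 N
From P_cr = π²EI/(K·L)²:  L = (1/K)·√(π²EI/P_cr) = (1/2)·√(π²×1.17×10^11×9.844×10^-6/9.850×10^5)
L = 1.70 m

L_max ≈ 1.70 m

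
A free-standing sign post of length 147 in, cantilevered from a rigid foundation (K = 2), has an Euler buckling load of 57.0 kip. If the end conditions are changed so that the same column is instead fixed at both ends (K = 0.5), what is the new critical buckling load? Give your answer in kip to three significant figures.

P_cr ≈ 912 kip

P_cr ∝ 1/K², so P_cr,new = P_cr,old × (K_old/K_new)² = 57.0 × (2/0.5)²
= 57.0 × 16.00 = 912 kip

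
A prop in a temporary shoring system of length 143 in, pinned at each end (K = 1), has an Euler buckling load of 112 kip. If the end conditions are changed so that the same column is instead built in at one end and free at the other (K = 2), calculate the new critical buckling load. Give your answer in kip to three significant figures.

P_cr ≈ 28.0 kip

P_cr ∝ 1/K², so P_cr,new = P_cr,old × (K_old/K_new)² = 112 × (1/2)²
= 112 × 0.2500 = 28.0 kip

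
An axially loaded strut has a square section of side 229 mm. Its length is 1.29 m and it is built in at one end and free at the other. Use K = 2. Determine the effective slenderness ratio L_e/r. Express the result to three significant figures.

λ ≈ 39.0

I = a⁴/12 = 229⁴/12 = 2.292×10^8 mm⁴
A = 5.244×10^4 mm²;  r_min = √(I/A) = √(2.292×10^8/5.244×10^4) = 66.11 mm
L_e = K·L = 2 × 1.29 m = 2.580 m = 2580.0 mm
λ = L_e / r_min = 2580.0 / 66.11 = 39.0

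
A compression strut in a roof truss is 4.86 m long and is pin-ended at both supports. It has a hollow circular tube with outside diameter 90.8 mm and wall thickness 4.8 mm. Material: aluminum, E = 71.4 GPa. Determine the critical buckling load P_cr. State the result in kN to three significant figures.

Inner diameter d_i = 90.8 − 2×4.8 = 81.20 mm
I = π(d_o⁴ − d_i⁴)/64 = π(90.8⁴ − 81.20⁴)/64 = 1.203×10^6 mm⁴
I = 1.203×10^6 mm⁴ = 1.203×10^-6 m⁴
Effective length L_e = K·L = 1 × 4.86 = 4.860 m
P_cr = π²EI / L_e² = π² × 71.4×10⁹ × 1.203×10^-6 / 4.860² = 3.588×10^4 N

P_cr ≈ 35.9 kN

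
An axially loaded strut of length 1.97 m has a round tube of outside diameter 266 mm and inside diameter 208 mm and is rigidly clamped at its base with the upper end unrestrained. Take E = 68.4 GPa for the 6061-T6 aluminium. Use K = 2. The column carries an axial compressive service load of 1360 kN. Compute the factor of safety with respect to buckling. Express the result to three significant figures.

n ≈ 4.92

d_o = 266 mm, d_i = 208 mm
I = π(d_o⁴ − d_i⁴)/64 = π(266⁴ − 208.0⁴)/64 = 1.539×10^8 mm⁴
I = 1.539×10^8 mm⁴ = 1.539×10^-4 m⁴
Effective length L_e = K·L = 2 × 1.97 = 3.940 m
P_cr = π²EI / L_e² = π² × 68.4×10⁹ × 1.539×10^-4 / 3.940² = 6.691×10^6 N
Factor of safety n = P_cr / P = 6691.5 / 1360 = 4.92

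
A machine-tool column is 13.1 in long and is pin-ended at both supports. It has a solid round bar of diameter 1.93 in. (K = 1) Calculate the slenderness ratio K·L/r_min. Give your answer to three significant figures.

For a solid circle r = d/4 = 1.93/4 = 0.4825 in
L_e = K·L = 1 × 13.1 = 13.10 in
λ = L_e / r_min = 13.100 / 0.4825 = 27.2

λ ≈ 27.2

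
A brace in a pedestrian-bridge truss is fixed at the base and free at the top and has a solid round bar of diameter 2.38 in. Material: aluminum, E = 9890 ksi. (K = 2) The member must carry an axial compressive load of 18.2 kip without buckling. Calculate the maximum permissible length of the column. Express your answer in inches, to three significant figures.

I = πd⁴/64 = π×2.38⁴/64 = 1.575 in⁴
At the buckling limit P_cr = P = 1.820×10^4 lb
From P_cr = π²EI/(K·L)²:  L = (1/K)·√(π²EI/P_cr) = (1/2)·√(π²×9.89×10^6×1.575/1.820×10^4)
L = 46.0 in

L_max ≈ 46.0 in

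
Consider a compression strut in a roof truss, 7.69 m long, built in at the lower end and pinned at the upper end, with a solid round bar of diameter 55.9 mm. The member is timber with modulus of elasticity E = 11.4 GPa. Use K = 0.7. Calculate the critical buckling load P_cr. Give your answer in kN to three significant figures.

P_cr ≈ 1.86 kN

I = πd⁴/64 = π×55.9⁴/64 = 4.793×10^5 mm⁴
I = 4.793×10^5 mm⁴ = 4.793×10^-7 m⁴
Effective length L_e = K·L = 0.7 × 7.69 = 5.383 m
P_cr = π²EI / L_e² = π² × 11.4×10⁹ × 4.793×10^-7 / 5.383² = 1.861×10^3 N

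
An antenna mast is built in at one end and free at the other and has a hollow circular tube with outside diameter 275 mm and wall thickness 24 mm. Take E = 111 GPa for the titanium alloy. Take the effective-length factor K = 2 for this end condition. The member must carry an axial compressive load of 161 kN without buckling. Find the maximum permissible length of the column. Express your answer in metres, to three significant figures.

Inner diameter d_i = 275 − 2×24 = 227.0 mm
I = π(d_o⁴ − d_i⁴)/64 = π(275⁴ − 227.0⁴)/64 = 1.504×10^8 mm⁴
I = 1.504×10^-4 m⁴
At the buckling limit P_cr = P = 1.610×10^5 N
From P_cr = π²EI/(K·L)²:  L = (1/K)·√(π²EI/P_cr) = (1/2)·√(π²×1.11×10^11×1.504×10^-4/1.610×10^5)
L = 16.0 m

L_max ≈ 16.0 m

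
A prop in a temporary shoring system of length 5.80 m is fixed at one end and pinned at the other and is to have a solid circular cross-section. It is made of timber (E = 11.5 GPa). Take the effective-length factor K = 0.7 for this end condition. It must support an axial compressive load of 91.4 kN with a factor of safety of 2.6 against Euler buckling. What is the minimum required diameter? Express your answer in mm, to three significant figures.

d ≈ 163 mm

Required P_cr = n·P = 2.6 × 91.4 = 237.6 kN
L_e = K·L = 0.7 × 5.80 = 4.060 m
Required I = P_cr·L_e²/(π²E) = 2.376×10^5 × 4.060² / (π² × 1.15×10^10) = 3.451×10^-5 m⁴
I_req = 3.451×10^7 mm⁴
Solid circle: I = πd⁴/64  ⇒  d = (64I/π)^(1/4) = (64×3.451×10^7/π)^(1/4) = 163 mm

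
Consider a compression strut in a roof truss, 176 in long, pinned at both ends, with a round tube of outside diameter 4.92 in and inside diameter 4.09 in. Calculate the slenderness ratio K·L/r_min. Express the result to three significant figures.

λ ≈ 110

d_o = 4.92 in, d_i = 4.09 in
I = π(d_o⁴ − d_i⁴)/64 = π(4.92⁴ − 4.090⁴)/64 = 15.03 in⁴
A = 5.873 in²;  r_min = √(I/A) = √(15.03/5.873) = 1.600 in
L_e = K·L = 1 × 176 = 176.0 in
λ = L_e / r_min = 176.00 / 1.600 = 110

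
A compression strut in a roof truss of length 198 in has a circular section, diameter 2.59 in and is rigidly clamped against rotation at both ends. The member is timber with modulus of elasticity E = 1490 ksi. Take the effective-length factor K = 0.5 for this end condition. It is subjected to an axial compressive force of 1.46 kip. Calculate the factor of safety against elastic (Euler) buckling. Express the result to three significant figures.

I = πd⁴/64 = π×2.59⁴/64 = 2.209 in⁴
Effective length L_e = K·L = 0.5 × 198 = 99.00 in
P_cr = π²EI / L_e² = π² × 1490×10³ × 2.209 / 99.00² = 3.314×10^3 lb
Factor of safety n = P_cr / P = 3.3142 / 1.46 = 2.27

n ≈ 2.27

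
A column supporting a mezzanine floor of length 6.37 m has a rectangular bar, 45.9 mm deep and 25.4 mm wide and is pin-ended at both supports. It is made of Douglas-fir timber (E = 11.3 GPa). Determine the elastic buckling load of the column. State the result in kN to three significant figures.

Buckling occurs about the weak axis: I_min = h·b³/12 with b = 25.4 mm (the shorter side).
I_min = 45.9×25.4³/12 = 6.268×10^4 mm⁴
I = 6.268×10^4 mm⁴ = 6.268×10^-8 m⁴
Effective length L_e = K·L = 1 × 6.37 = 6.370 m
P_cr = π²EI / L_e² = π² × 11.3×10⁹ × 6.268×10^-8 / 6.370² = 172.3 N

P_cr ≈ 0.172 kN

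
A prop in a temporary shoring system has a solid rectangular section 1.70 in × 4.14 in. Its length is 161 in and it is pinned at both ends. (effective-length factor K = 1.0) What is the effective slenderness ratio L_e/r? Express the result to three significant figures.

Buckling occurs about the weak axis: I_min = h·b³/12 with b = 1.70 in (the shorter side).
I_min = 4.14×1.70³/12 = 1.695 in⁴
A = 7.038 in²;  r_min = √(I/A) = √(1.695/7.038) = 0.4907 in
L_e = K·L = 1 × 161 = 161.0 in
λ = L_e / r_min = 161.00 / 0.4907 = 328

λ ≈ 328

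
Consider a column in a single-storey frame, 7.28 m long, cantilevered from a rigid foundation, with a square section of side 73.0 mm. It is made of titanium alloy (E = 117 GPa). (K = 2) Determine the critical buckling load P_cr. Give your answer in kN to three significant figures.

P_cr ≈ 12.9 kN

I = a⁴/12 = 73.0⁴/12 = 2.367×10^6 mm⁴
I = 2.367×10^6 mm⁴ = 2.367×10^-6 m⁴
Effective length L_e = K·L = 2 × 7.28 = 14.56 m
P_cr = π²EI / L_e² = π² × 117×10⁹ × 2.367×10^-6 / 14.56² = 1.289×10^4 N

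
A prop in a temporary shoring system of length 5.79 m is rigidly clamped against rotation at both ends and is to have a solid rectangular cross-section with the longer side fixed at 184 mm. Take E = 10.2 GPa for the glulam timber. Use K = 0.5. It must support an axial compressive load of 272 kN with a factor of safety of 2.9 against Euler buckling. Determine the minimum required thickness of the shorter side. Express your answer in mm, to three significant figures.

b ≈ 162 mm

Required P_cr = n·P = 2.9 × 272 = 788.8 kN
L_e = K·L = 0.5 × 5.79 = 2.895 m
Required I = P_cr·L_e²/(π²E) = 7.888×10^5 × 2.895² / (π² × 1.02×10^10) = 6.567×10^-5 m⁴
I_req = 6.567×10^7 mm⁴
Rectangle, weak axis: I_min = h·b³/12 with h = 184 mm fixed  ⇒  b = (12I/h)^(1/3) = 162 mm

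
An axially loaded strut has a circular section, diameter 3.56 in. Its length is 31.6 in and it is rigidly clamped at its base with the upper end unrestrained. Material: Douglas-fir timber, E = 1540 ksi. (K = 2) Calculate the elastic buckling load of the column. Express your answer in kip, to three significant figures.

I = πd⁴/64 = π×3.56⁴/64 = 7.884 in⁴
Effective length L_e = K·L = 2 × 31.6 = 63.20 in
P_cr = π²EI / L_e² = π² × 1540×10³ × 7.884 / 63.20² = 3.000×10^4 lb

P_cr ≈ 30.0 kip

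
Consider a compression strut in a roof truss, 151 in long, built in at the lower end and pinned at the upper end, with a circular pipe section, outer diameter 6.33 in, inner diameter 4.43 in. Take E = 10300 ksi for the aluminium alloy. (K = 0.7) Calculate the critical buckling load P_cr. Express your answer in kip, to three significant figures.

P_cr ≈ 545 kip

d_o = 6.33 in, d_i = 4.43 in
I = π(d_o⁴ − d_i⁴)/64 = π(6.33⁴ − 4.430⁴)/64 = 59.91 in⁴
Effective length L_e = K·L = 0.7 × 151 = 105.7 in
P_cr = π²EI / L_e² = π² × 10300×10³ × 59.91 / 105.7² = 5.451×10^5 lb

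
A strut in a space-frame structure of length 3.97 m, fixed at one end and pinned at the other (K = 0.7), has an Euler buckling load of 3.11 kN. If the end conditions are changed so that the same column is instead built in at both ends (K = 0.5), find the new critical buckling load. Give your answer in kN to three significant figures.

P_cr ≈ 6.10 kN

P_cr ∝ 1/K², so P_cr,new = P_cr,old × (K_old/K_new)² = 3.11 × (0.7/0.5)²
= 3.11 × 1.960 = 6.10 kN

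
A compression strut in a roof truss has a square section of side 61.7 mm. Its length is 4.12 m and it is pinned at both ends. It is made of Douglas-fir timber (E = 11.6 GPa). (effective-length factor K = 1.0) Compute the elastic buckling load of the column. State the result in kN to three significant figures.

I = a⁴/12 = 61.7⁴/12 = 1.208×10^6 mm⁴
I = 1.208×10^6 mm⁴ = 1.208×10^-6 m⁴
Effective length L_e = K·L = 1 × 4.12 = 4.120 m
P_cr = π²EI / L_e² = π² × 11.6×10⁹ × 1.208×10^-6 / 4.120² = 8.146×10^3 N

P_cr ≈ 8.15 kN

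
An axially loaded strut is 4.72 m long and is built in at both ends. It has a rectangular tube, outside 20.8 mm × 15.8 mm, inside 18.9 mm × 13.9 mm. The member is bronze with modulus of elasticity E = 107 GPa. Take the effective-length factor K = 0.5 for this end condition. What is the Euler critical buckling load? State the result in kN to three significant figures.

P_cr ≈ 0.494 kN

Weak-axis I_min = (h_o·b_o³ − h_i·b_i³)/12 with b_o = 15.8, b_i = 13.90 mm (shorter outer/inner sides).
I_min = (20.8×15.8³ − 18.90×13.90³)/12 = 2.607×10^3 mm⁴
I = 2.607×10^3 mm⁴ = 2.607×10^-9 m⁴
Effective length L_e = K·L = 0.5 × 4.72 = 2.360 m
P_cr = π²EI / L_e² = π² × 107×10⁹ × 2.607×10^-9 / 2.360² = 494.3 N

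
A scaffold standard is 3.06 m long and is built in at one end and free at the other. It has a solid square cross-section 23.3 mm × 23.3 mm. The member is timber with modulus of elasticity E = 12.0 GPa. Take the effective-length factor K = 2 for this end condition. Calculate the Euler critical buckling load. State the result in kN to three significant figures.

I = a⁴/12 = 23.3⁴/12 = 2.456×10^4 mm⁴
I = 2.456×10^4 mm⁴ = 2.456×10^-8 m⁴
Effective length L_e = K·L = 2 × 3.06 = 6.120 m
P_cr = π²EI / L_e² = π² × 12.0×10⁹ × 2.456×10^-8 / 6.120² = 77.66 N

P_cr ≈ 0.0777 kN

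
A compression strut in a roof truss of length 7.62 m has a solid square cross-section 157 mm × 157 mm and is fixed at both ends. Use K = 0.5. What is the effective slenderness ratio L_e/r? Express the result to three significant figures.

λ ≈ 84.1

I = a⁴/12 = 157⁴/12 = 5.063×10^7 mm⁴
A = 2.465×10^4 mm²;  r_min = √(I/A) = √(5.063×10^7/2.465×10^4) = 45.32 mm
L_e = K·L = 0.5 × 7.62 m = 3.810 m = 3810.0 mm
λ = L_e / r_min = 3810.0 / 45.32 = 84.1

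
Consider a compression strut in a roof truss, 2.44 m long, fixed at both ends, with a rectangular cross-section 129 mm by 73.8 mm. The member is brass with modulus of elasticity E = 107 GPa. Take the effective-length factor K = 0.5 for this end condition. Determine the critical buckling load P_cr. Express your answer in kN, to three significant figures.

Buckling occurs about the weak axis: I_min = h·b³/12 with b = 73.8 mm (the shorter side).
I_min = 129×73.8³/12 = 4.321×10^6 mm⁴
I = 4.321×10^6 mm⁴ = 4.321×10^-6 m⁴
Effective length L_e = K·L = 0.5 × 2.44 = 1.220 m
P_cr = π²EI / L_e² = π² × 107×10⁹ × 4.321×10^-6 / 1.220² = 3.066×10^6 N

P_cr ≈ 3070 kN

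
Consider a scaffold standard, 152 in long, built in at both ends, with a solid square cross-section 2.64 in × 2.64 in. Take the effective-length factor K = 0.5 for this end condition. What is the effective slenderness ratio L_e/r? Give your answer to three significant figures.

I = a⁴/12 = 2.64⁴/12 = 4.048 in⁴
A = 6.970 in²;  r_min = √(I/A) = √(4.048/6.970) = 0.7621 in
L_e = K·L = 0.5 × 152 = 76.00 in
λ = L_e / r_min = 76.000 / 0.7621 = 99.7

λ ≈ 99.7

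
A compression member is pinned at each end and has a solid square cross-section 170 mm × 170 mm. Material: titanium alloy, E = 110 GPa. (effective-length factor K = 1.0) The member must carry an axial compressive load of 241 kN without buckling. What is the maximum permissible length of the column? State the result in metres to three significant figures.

I = a⁴/12 = 170⁴/12 = 6.960×10^7 mm⁴
I = 6.960×10^-5 m⁴
At the buckling limit P_cr = P = 2.410×10^5 N
From P_cr = π²EI/(K·L)²:  L = (1/K)·√(π²EI/P_cr) = (1/1)·√(π²×1.10×10^11×6.960×10^-5/2.410×10^5)
L = 17.7 m

L_max ≈ 17.7 m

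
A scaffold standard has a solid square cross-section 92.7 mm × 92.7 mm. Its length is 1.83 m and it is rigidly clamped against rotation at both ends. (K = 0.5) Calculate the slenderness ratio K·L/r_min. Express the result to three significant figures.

λ ≈ 34.2

I = a⁴/12 = 92.7⁴/12 = 6.154×10^6 mm⁴
A = 8.593×10^3 mm²;  r_min = √(I/A) = √(6.154×10^6/8.593×10^3) = 26.76 mm
L_e = K·L = 0.5 × 1.83 m = 0.9150 m = 915.00 mm
λ = L_e / r_min = 915.00 / 26.76 = 34.2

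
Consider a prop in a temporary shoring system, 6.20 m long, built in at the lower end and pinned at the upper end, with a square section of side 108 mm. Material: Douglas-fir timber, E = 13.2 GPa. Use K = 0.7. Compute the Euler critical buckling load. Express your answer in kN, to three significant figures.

I = a⁴/12 = 108⁴/12 = 1.134×10^7 mm⁴
I = 1.134×10^7 mm⁴ = 1.134×10^-5 m⁴
Effective length L_e = K·L = 0.7 × 6.20 = 4.340 m
P_cr = π²EI / L_e² = π² × 13.2×10⁹ × 1.134×10^-5 / 4.340² = 7.842×10^4 N

P_cr ≈ 78.4 kN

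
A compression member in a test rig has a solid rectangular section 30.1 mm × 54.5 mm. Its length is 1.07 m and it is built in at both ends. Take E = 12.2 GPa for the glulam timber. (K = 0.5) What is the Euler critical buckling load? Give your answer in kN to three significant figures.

P_cr ≈ 52.1 kN

Buckling occurs about the weak axis: I_min = h·b³/12 with b = 30.1 mm (the shorter side).
I_min = 54.5×30.1³/12 = 1.239×10^5 mm⁴
I = 1.239×10^5 mm⁴ = 1.239×10^-7 m⁴
Effective length L_e = K·L = 0.5 × 1.07 = 0.5350 m
P_cr = π²EI / L_e² = π² × 12.2×10⁹ × 1.239×10^-7 / 0.5350² = 5.210×10^4 N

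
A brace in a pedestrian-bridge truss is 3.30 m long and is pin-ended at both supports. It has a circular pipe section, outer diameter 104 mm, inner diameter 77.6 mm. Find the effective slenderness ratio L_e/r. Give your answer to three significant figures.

d_o = 104 mm, d_i = 77.6 mm
I = π(d_o⁴ − d_i⁴)/64 = π(104⁴ − 77.60⁴)/64 = 3.963×10^6 mm⁴
A = 3.765×10^3 mm²;  r_min = √(I/A) = √(3.963×10^6/3.765×10^3) = 32.44 mm
L_e = K·L = 1 × 3.30 m = 3.300 m = 3300.0 mm
λ = L_e / r_min = 3300.0 / 32.44 = 102

λ ≈ 102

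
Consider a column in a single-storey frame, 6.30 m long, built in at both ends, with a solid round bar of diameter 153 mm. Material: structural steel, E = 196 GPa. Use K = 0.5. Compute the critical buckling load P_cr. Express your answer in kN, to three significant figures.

P_cr ≈ 5240 kN

I = πd⁴/64 = π×153⁴/64 = 2.690×10^7 mm⁴
I = 2.690×10^7 mm⁴ = 2.690×10^-5 m⁴
Effective length L_e = K·L = 0.5 × 6.30 = 3.150 m
P_cr = π²EI / L_e² = π² × 196×10⁹ × 2.690×10^-5 / 3.150² = 5.244×10^6 N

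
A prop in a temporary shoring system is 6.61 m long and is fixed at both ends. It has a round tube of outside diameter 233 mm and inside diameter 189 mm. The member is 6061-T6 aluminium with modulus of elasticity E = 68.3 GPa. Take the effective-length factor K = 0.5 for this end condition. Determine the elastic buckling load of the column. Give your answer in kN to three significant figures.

P_cr ≈ 5060 kN

d_o = 233 mm, d_i = 189 mm
I = π(d_o⁴ − d_i⁴)/64 = π(233⁴ − 189.0⁴)/64 = 8.204×10^7 mm⁴
I = 8.204×10^7 mm⁴ = 8.204×10^-5 m⁴
Effective length L_e = K·L = 0.5 × 6.61 = 3.305 m
P_cr = π²EI / L_e² = π² × 68.3×10⁹ × 8.204×10^-5 / 3.305² = 5.063×10^6 N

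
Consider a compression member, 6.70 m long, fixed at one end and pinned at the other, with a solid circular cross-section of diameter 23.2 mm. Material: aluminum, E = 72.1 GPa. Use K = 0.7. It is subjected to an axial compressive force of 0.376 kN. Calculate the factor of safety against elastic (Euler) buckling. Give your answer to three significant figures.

n ≈ 1.22

I = πd⁴/64 = π×23.2⁴/64 = 1.422×10^4 mm⁴
I = 1.422×10^4 mm⁴ = 1.422×10^-8 m⁴
Effective length L_e = K·L = 0.7 × 6.70 = 4.690 m
P_cr = π²EI / L_e² = π² × 72.1×10⁹ × 1.422×10^-8 / 4.690² = 460.1 N
Factor of safety n = P_cr / P = 0.46006 / 0.376 = 1.22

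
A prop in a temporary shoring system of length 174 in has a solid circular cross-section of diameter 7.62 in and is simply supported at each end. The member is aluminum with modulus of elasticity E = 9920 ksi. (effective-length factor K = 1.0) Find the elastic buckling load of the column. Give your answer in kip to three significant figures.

P_cr ≈ 535 kip

I = πd⁴/64 = π×7.62⁴/64 = 165.5 in⁴
Effective length L_e = K·L = 1 × 174 = 174.0 in
P_cr = π²EI / L_e² = π² × 9920×10³ × 165.5 / 174.0² = 5.352×10^5 lb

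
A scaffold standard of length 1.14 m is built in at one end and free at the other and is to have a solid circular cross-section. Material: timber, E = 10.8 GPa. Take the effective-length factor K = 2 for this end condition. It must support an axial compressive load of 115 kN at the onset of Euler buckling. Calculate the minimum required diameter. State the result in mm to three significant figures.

d ≈ 103 mm

L_e = K·L = 2 × 1.14 = 2.280 m
Required I = P_cr·L_e²/(π²E) = 1.150×10^5 × 2.280² / (π² × 1.08×10^10) = 5.608×10^-6 m⁴
I_req = 5.608×10^6 mm⁴
Solid circle: I = πd⁴/64  ⇒  d = (64I/π)^(1/4) = (64×5.608×10^6/π)^(1/4) = 103 mm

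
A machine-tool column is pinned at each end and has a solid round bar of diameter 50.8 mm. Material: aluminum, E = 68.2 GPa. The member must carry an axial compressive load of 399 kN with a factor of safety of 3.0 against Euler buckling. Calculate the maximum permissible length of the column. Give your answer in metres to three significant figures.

I = πd⁴/64 = π×50.8⁴/64 = 3.269×10^5 mm⁴
I = 3.269×10^-7 m⁴
Required critical load P_cr = n·P = 3.0 × 399 = 1197 kN = 1.197×10^6 N
From P_cr = π²EI/(K·L)²:  L = (1/K)·√(π²EI/P_cr) = (1/1)·√(π²×6.82×10^10×3.269×10^-7/1.197×10^6)
L = 0.429 m

L_max ≈ 0.429 m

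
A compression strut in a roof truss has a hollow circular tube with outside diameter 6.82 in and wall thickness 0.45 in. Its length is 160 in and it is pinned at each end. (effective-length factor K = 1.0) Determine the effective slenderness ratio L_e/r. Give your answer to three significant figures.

λ ≈ 70.9

Inner diameter d_i = 6.82 − 2×0.45 = 5.920 in
I = π(d_o⁴ − d_i⁴)/64 = π(6.82⁴ − 5.920⁴)/64 = 45.90 in⁴
A = 9.005 in²;  r_min = √(I/A) = √(45.90/9.005) = 2.258 in
L_e = K·L = 1 × 160 = 160.0 in
λ = L_e / r_min = 160.00 / 2.258 = 70.9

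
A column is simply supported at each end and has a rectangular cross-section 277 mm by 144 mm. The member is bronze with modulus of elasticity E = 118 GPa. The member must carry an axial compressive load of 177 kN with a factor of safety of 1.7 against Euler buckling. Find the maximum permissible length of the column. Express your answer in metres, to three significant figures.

L_max ≈ 16.3 m

Buckling occurs about the weak axis: I_min = h·b³/12 with b = 144 mm (the shorter side).
I_min = 277×144³/12 = 6.893×10^7 mm⁴
I = 6.893×10^-5 m⁴
Required critical load P_cr = n·P = 1.7 × 177 = 300.9 kN = 3.009×10^5 N
From P_cr = π²EI/(K·L)²:  L = (1/K)·√(π²EI/P_cr) = (1/1)·√(π²×1.18×10^11×6.893×10^-5/3.009×10^5)
L = 16.3 m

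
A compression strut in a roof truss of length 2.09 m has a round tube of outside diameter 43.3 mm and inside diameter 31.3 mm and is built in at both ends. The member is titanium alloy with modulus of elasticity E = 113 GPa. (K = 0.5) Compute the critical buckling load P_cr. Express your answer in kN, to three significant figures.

d_o = 43.3 mm, d_i = 31.3 mm
I = π(d_o⁴ − d_i⁴)/64 = π(43.3⁴ − 31.30⁴)/64 = 1.254×10^5 mm⁴
I = 1.254×10^5 mm⁴ = 1.254×10^-7 m⁴
Effective length L_e = K·L = 0.5 × 2.09 = 1.045 m
P_cr = π²EI / L_e² = π² × 113×10⁹ × 1.254×10^-7 / 1.045² = 1.281×10^5 N

P_cr ≈ 128 kN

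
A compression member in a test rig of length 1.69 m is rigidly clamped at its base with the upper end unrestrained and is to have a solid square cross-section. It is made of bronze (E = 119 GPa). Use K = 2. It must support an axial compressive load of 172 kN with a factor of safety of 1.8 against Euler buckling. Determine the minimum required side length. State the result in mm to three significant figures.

a ≈ 77.5 mm

Required P_cr = n·P = 1.8 × 172 = 309.6 kN
L_e = K·L = 2 × 1.69 = 3.380 m
Required I = P_cr·L_e²/(π²E) = 3.096×10^5 × 3.380² / (π² × 1.19×10^11) = 3.012×10^-6 m⁴
I_req = 3.012×10^6 mm⁴
Solid square: I = a⁴/12  ⇒  a = (12I)^(1/4) = (12×3.012×10^6)^(1/4) = 77.5 mm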